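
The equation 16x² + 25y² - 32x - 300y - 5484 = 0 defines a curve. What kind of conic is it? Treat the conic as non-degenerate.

ellipse

No xy term. Coefficients of x² and y² are A = 16, C = 25.
A and C have the same sign but A ≠ C ⇒ ellipse.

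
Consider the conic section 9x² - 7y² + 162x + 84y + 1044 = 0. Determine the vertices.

Collect terms: 9(x² + 18x) -7(y² - 12y) = -1044
Complete the square in x and y: 9(x + 9)² -7(y - 6)² = -1044 + 729 - 252 = -567
Dividing both sides by -567: (y - 6)²/81 - (x + 9)²/63 = 1
Hyperbola, center (-9, 6), transverse axis vertical; a² = 81, b² = 63.
a = 9. Vertices at (h, k ± a).

(-9, -3) and (-9, 15)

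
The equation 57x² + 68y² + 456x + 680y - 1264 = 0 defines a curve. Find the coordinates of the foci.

Group: 57(x² + 8x) + 68(y² + 10y) = 1264
57(x + 4)² + 68(y + 5)² = 1264 + 912 + 1700 = 3876
Divide by 3876: (x + 4)²/68 + (y + 5)²/57 = 1
Ellipse, center (-4, -5), major axis horizontal; a² = 68, b² = 57.
c² = a² - b² = 68 - 57 = 11, so c = √11.
Foci lie on the horizontal axis through the center: (h ± c, k).

(-4 - √11, -5) and (-4 + √11, -5)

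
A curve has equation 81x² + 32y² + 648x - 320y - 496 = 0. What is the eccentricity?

Group: 81(x² + 8x) + 32(y² - 10y) = 496
Completing the square gives 81(x + 4)² + 32(y - 5)² = 496 + 1296 + 800 = 2592.
Divide by 2592: (x + 4)²/32 + (y - 5)²/81 = 1
Ellipse, center (-4, 5), major axis vertical; a² = 81, b² = 32.
c² = a² - b² = 49, so c = 7.
e = c/a = 7/9.

e = 7/9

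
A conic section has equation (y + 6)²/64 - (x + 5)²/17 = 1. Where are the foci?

(-5, -15) and (-5, 3)

Center (-5, -6). The positive term is the y-term, so the transverse axis is vertical; a² = 64, b² = 17.
c² = a² + b² = 64 + 17 = 81, so c = 9.
Foci lie on the vertical axis through the center: (h, k ± c).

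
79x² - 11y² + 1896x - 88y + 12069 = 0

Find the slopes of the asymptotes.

√869/11 and -√869/11

Group: 79(x² + 24x) -11(y² + 8y) = -12069
Complete the square in x and y: 79(x + 12)² -11(y + 4)² = -12069 + 11376 - 176 = -869
Divide by -869: (y + 4)²/79 - (x + 12)²/11 = 1
Hyperbola, center (-12, -4), transverse axis vertical; a² = 79, b² = 11.
For a vertical hyperbola the asymptotes have slope ±a/b.
Here that is ±√79/√11 = ±√869/11.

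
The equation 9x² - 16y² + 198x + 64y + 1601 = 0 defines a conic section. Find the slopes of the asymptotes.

Group the x- and y-terms: 9(x² + 22x) -16(y² - 4y) = -1601
Completing the square gives 9(x + 11)² -16(y - 2)² = -1601 + 1089 - 64 = -576.
Dividing both sides by -576: (y - 2)²/36 - (x + 11)²/64 = 1
Hyperbola, center (-11, 2), transverse axis vertical; a² = 36, b² = 64.
For a vertical hyperbola the asymptotes have slope ±a/b.
Here that is ±6/8 = ±3/4.

3/4 and -3/4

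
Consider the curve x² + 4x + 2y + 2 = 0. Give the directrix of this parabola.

y = 3/2

Only x is squared. Complete the square in x: (x + 2)² = -2(y - 1).
Vertex (-2, 1); 4p = -2 so p = -1/2. Opens down.
Directrix is the horizontal line y = k − p = 1 − (-1/2) = 3/2.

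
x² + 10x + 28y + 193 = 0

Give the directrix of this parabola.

y = 1

Only x is squared. Complete the square in x: (x + 5)² = -28(y + 6).
Vertex (-5, -6); 4p = -28 so p = -7. Opens down.
Directrix is the horizontal line y = k − p = -6 − (-7) = 1.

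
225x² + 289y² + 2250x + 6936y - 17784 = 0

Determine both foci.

(-13, -12) and (3, -12)

Group the x- and y-terms: 225(x² + 10x) + 289(y² + 24y) = 17784
225(x + 5)² + 289(y + 12)² = 17784 + 5625 + 41616 = 65025
Dividing both sides by 65025: (x + 5)²/289 + (y + 12)²/225 = 1
Ellipse, center (-5, -12), major axis horizontal; a² = 289, b² = 225.
c² = a² - b² = 289 - 225 = 64, so c = 8.
Foci lie on the horizontal axis through the center: (h ± c, k).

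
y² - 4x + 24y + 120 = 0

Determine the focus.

(-5, -12)

Only y is squared. Complete the square in y: (y + 12)² = 4(x + 6).
Vertex (-6, -12); 4p = 4 so p = 1. Opens right.
Focus is p units from the vertex along the axis: (h + p, k).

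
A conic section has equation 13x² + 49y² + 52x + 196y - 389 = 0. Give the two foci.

(-8, -2) and (4, -2)

Collect terms: 13(x² + 4x) + 49(y² + 4y) = 389
Complete the square in x and y: 13(x + 2)² + 49(y + 2)² = 389 + 52 + 196 = 637
Divide by 637: (x + 2)²/49 + (y + 2)²/13 = 1
Ellipse, center (-2, -2), major axis horizontal; a² = 49, b² = 13.
c² = a² - b² = 49 - 13 = 36, so c = 6.
Foci lie on the horizontal axis through the center: (h ± c, k).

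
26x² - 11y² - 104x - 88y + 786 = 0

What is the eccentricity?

26(x² - 4x) -11(y² + 8y) = -786
Complete the square in x and y: 26(x - 2)² -11(y + 4)² = -786 + 104 - 176 = -858
Divide through by -858 to get (y + 4)²/78 - (x - 2)²/33 = 1.
Hyperbola, center (2, -4), transverse axis vertical; a² = 78, b² = 33.
c² = a² + b² = 111, so c = √111.
e = c/a = √111/√78 = √962/26.

e = √962/26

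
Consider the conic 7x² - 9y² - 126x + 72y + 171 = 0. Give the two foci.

(1, 4) and (17, 4)

Group the x- and y-terms: 7(x² - 18x) -9(y² - 8y) = -171
Complete the square in x and y: 7(x - 9)² -9(y - 4)² = -171 + 567 - 144 = 252
Divide by 252: (x - 9)²/36 - (y - 4)²/28 = 1
Hyperbola, center (9, 4), transverse axis horizontal; a² = 36, b² = 28.
c² = a² + b² = 36 + 28 = 64, so c = 8.
Foci lie on the horizontal axis through the center: (h ± c, k).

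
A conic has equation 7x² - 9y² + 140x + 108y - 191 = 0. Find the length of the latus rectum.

14

7(x² + 20x) -9(y² - 12y) = 191
Complete the square in x and y: 7(x + 10)² -9(y - 6)² = 191 + 700 - 324 = 567
Divide by 567: (x + 10)²/81 - (y - 6)²/63 = 1
Hyperbola, center (-10, 6), transverse axis horizontal; a² = 81, b² = 63.
Latus rectum length = 2b²/a = 2·63/9 = 14.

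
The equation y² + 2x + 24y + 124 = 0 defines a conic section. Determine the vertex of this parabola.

Only y is squared. Complete the square in y: (y + 12)² = -2(x - 10).
Vertex (10, -12); 4p = -2 so p = -1/2. Opens left.

(10, -12)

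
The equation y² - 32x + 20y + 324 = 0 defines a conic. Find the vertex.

(7, -10)

Only y is squared. Complete the square in y: (y + 10)² = 32(x - 7).
Vertex (7, -10); 4p = 32 so p = 8. Opens right.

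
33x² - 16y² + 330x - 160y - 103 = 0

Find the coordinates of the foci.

(-12, -5) and (2, -5)

Rearranging, 33(x² + 10x) -16(y² + 10y) = 103.
Completing the square gives 33(x + 5)² -16(y + 5)² = 103 + 825 - 400 = 528.
Divide by 528: (x + 5)²/16 - (y + 5)²/33 = 1
Hyperbola, center (-5, -5), transverse axis horizontal; a² = 16, b² = 33.
c² = a² + b² = 16 + 33 = 49, so c = 7.
Foci lie on the horizontal axis through the center: (h ± c, k).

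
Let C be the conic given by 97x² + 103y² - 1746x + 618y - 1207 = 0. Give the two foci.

Collect terms: 97(x² - 18x) + 103(y² + 6y) = 1207
Completing the square gives 97(x - 9)² + 103(y + 3)² = 1207 + 7857 + 927 = 9991.
Divide by 9991: (x - 9)²/103 + (y + 3)²/97 = 1
Ellipse, center (9, -3), major axis horizontal; a² = 103, b² = 97.
c² = a² - b² = 103 - 97 = 6, so c = √6.
Foci lie on the horizontal axis through the center: (h ± c, k).

(9 - √6, -3) and (9 + √6, -3)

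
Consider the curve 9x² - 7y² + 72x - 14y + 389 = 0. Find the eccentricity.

e = 4/3

9(x² + 8x) -7(y² + 2y) = -389
Completing the square gives 9(x + 4)² -7(y + 1)² = -389 + 144 - 7 = -252.
Dividing both sides by -252: (y + 1)²/36 - (x + 4)²/28 = 1
Hyperbola, center (-4, -1), transverse axis vertical; a² = 36, b² = 28.
c² = a² + b² = 64, so c = 8.
e = c/a = 8/6 = 4/3.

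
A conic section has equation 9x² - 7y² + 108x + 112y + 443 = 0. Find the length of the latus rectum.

Group the x- and y-terms: 9(x² + 12x) -7(y² - 16y) = -443
Complete the square: 9(x + 6)² -7(y - 8)² = -443 + 324 - 448 = -567
Dividing both sides by -567: (y - 8)²/81 - (x + 6)²/63 = 1
Hyperbola, center (-6, 8), transverse axis vertical; a² = 81, b² = 63.
Latus rectum length = 2b²/a = 2·63/9 = 14.

14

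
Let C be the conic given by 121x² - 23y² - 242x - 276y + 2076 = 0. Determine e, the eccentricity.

e = 12/11

Rearranging, 121(x² - 2x) -23(y² + 12y) = -2076.
121(x - 1)² -23(y + 6)² = -2076 + 121 - 828 = -2783
Divide through by -2783 to get (y + 6)²/121 - (x - 1)²/23 = 1.
Hyperbola, center (1, -6), transverse axis vertical; a² = 121, b² = 23.
c² = a² + b² = 144, so c = 12.
e = c/a = 12/11.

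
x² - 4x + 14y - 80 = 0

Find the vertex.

(2, 6)

Only x is squared. Complete the square in x: (x - 2)² = -14(y - 6).
Vertex (2, 6); 4p = -14 so p = -7/2. Opens down.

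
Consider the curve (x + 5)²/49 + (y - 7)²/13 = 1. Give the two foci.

(-11, 7) and (1, 7)

Center (-5, 7). The larger denominator 49 sits under the x-term, so the major axis is horizontal; a² = 49, b² = 13.
c² = a² - b² = 49 - 13 = 36, so c = 6.
Foci lie on the horizontal axis through the center: (h ± c, k).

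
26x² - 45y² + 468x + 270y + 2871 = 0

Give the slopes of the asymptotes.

Rearranging, 26(x² + 18x) -45(y² - 6y) = -2871.
Complete the square in x and y: 26(x + 9)² -45(y - 3)² = -2871 + 2106 - 405 = -1170
Divide through by -1170 to get (y - 3)²/26 - (x + 9)²/45 = 1.
Hyperbola, center (-9, 3), transverse axis vertical; a² = 26, b² = 45.
For a vertical hyperbola the asymptotes have slope ±a/b.
Here that is ±√26/3√5 = ±√130/15.

√130/15 and -√130/15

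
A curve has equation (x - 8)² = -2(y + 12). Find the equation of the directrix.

y = -23/2

Vertex (8, -12); 4p = -2 so p = -1/2. Opens down.
Directrix is the horizontal line y = k − p = -12 − (-1/2) = -23/2.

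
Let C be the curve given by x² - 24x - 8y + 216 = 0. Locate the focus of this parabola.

(12, 11)

Only x is squared. Complete the square in x: (x - 12)² = 8(y - 9).
Vertex (12, 9); 4p = 8 so p = 2. Opens up.
Focus is p units from the vertex along the axis: (h, k + p).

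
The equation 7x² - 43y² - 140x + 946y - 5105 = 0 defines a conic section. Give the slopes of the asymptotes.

Group the x- and y-terms: 7(x² - 20x) -43(y² - 22y) = 5105
Completing the square gives 7(x - 10)² -43(y - 11)² = 5105 + 700 - 5203 = 602.
Dividing both sides by 602: (x - 10)²/86 - (y - 11)²/14 = 1
Hyperbola, center (10, 11), transverse axis horizontal; a² = 86, b² = 14.
For a horizontal hyperbola the asymptotes have slope ±b/a.
Here that is ±√14/√86 = ±√301/43.

√301/43 and -√301/43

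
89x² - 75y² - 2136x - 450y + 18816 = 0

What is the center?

(12, -3)

Collect terms: 89(x² - 24x) -75(y² + 6y) = -18816
Completing the square gives 89(x - 12)² -75(y + 3)² = -18816 + 12816 - 675 = -6675.
Dividing both sides by -6675: (y + 3)²/89 - (x - 12)²/75 = 1
Hyperbola with center (12, -3).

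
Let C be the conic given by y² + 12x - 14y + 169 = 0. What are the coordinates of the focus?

(-13, 7)

Only y is squared. Complete the square in y: (y - 7)² = -12(x + 10).
Vertex (-10, 7); 4p = -12 so p = -3. Opens left.
Focus is p units from the vertex along the axis: (h + p, k).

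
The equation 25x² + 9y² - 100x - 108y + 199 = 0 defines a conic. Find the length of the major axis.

Group the x- and y-terms: 25(x² - 4x) + 9(y² - 12y) = -199
Complete the square in x and y: 25(x - 2)² + 9(y - 6)² = -199 + 100 + 324 = 225
Dividing both sides by 225: (x - 2)²/9 + (y - 6)²/25 = 1
Ellipse, center (2, 6), major axis vertical; a² = 25, b² = 9.
a² = 25 so a = 5; the major axis has length 2a = 10.

10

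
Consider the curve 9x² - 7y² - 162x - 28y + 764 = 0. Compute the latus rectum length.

14/3

Group the x- and y-terms: 9(x² - 18x) -7(y² + 4y) = -764
Complete the square: 9(x - 9)² -7(y + 2)² = -764 + 729 - 28 = -63
Dividing both sides by -63: (y + 2)²/9 - (x - 9)²/7 = 1
Hyperbola, center (9, -2), transverse axis vertical; a² = 9, b² = 7.
Latus rectum length = 2b²/a = 2·7/3 = 14/3.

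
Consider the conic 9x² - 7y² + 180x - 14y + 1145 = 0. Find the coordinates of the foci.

Rearranging, 9(x² + 20x) -7(y² + 2y) = -1145.
Complete the square: 9(x + 10)² -7(y + 1)² = -1145 + 900 - 7 = -252
Divide by -252: (y + 1)²/36 - (x + 10)²/28 = 1
Hyperbola, center (-10, -1), transverse axis vertical; a² = 36, b² = 28.
c² = a² + b² = 36 + 28 = 64, so c = 8.
Foci lie on the vertical axis through the center: (h, k ± c).

(-10, -9) and (-10, 7)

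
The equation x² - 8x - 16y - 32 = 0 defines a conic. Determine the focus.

(4, 1)

Only x is squared. Complete the square in x: (x - 4)² = 16(y + 3).
Vertex (4, -3); 4p = 16 so p = 4. Opens up.
Focus is p units from the vertex along the axis: (h, k + p).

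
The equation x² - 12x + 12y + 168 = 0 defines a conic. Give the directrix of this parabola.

y = -8

Only x is squared. Complete the square in x: (x - 6)² = -12(y + 11).
Vertex (6, -11); 4p = -12 so p = -3. Opens down.
Directrix is the horizontal line y = k − p = -11 − (-3) = -8.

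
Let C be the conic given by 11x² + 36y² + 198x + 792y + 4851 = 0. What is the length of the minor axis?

2√11

Group: 11(x² + 18x) + 36(y² + 22y) = -4851
11(x + 9)² + 36(y + 11)² = -4851 + 891 + 4356 = 396
Dividing both sides by 396: (x + 9)²/36 + (y + 11)²/11 = 1
Ellipse, center (-9, -11), major axis horizontal; a² = 36, b² = 11.
b² = 11 so b = √11; the minor axis has length 2b = 2√11.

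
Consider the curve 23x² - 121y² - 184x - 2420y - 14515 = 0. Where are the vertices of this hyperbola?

(-7, -10) and (15, -10)

23(x² - 8x) -121(y² + 20y) = 14515
23(x - 4)² -121(y + 10)² = 14515 + 368 - 12100 = 2783
Divide by 2783: (x - 4)²/121 - (y + 10)²/23 = 1
Hyperbola, center (4, -10), transverse axis horizontal; a² = 121, b² = 23.
a = 11. Vertices at (h ± a, k).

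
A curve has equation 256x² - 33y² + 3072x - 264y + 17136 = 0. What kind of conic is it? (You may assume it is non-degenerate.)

No xy term. Coefficients of x² and y² are A = 256, C = -33.
A and C have opposite signs ⇒ hyperbola.

hyperbola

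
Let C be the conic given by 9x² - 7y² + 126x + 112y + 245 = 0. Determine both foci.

(-7, 0) and (-7, 16)

9(x² + 14x) -7(y² - 16y) = -245
Complete the square: 9(x + 7)² -7(y - 8)² = -245 + 441 - 448 = -252
Dividing both sides by -252: (y - 8)²/36 - (x + 7)²/28 = 1
Hyperbola, center (-7, 8), transverse axis vertical; a² = 36, b² = 28.
c² = a² + b² = 36 + 28 = 64, so c = 8.
Foci lie on the vertical axis through the center: (h, k ± c).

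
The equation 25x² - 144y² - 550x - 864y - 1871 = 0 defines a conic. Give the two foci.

(-2, -3) and (24, -3)

Group the x- and y-terms: 25(x² - 22x) -144(y² + 6y) = 1871
25(x - 11)² -144(y + 3)² = 1871 + 3025 - 1296 = 3600
Divide through by 3600 to get (x - 11)²/144 - (y + 3)²/25 = 1.
Hyperbola, center (11, -3), transverse axis horizontal; a² = 144, b² = 25.
c² = a² + b² = 144 + 25 = 169, so c = 13.
Foci lie on the horizontal axis through the center: (h ± c, k).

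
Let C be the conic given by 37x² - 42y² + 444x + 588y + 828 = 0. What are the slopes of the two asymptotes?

Rearranging, 37(x² + 12x) -42(y² - 14y) = -828.
Completing the square gives 37(x + 6)² -42(y - 7)² = -828 + 1332 - 2058 = -1554.
Divide through by -1554 to get (y - 7)²/37 - (x + 6)²/42 = 1.
Hyperbola, center (-6, 7), transverse axis vertical; a² = 37, b² = 42.
For a vertical hyperbola the asymptotes have slope ±a/b.
Here that is ±√37/√42 = ±√1554/42.

√1554/42 and -√1554/42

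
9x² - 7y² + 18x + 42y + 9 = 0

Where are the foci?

(-1, -1) and (-1, 7)

9(x² + 2x) -7(y² - 6y) = -9
Completing the square gives 9(x + 1)² -7(y - 3)² = -9 + 9 - 63 = -63.
Divide through by -63 to get (y - 3)²/9 - (x + 1)²/7 = 1.
Hyperbola, center (-1, 3), transverse axis vertical; a² = 9, b² = 7.
c² = a² + b² = 9 + 7 = 16, so c = 4.
Foci lie on the vertical axis through the center: (h, k ± c).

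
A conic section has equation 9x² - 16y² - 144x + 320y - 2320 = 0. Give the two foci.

(-7, 10) and (23, 10)

Collect terms: 9(x² - 16x) -16(y² - 20y) = 2320
Completing the square gives 9(x - 8)² -16(y - 10)² = 2320 + 576 - 1600 = 1296.
Dividing both sides by 1296: (x - 8)²/144 - (y - 10)²/81 = 1
Hyperbola, center (8, 10), transverse axis horizontal; a² = 144, b² = 81.
c² = a² + b² = 144 + 81 = 225, so c = 15.
Foci lie on the horizontal axis through the center: (h ± c, k).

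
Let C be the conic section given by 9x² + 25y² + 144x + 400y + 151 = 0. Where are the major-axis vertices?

9(x² + 16x) + 25(y² + 16y) = -151
Complete the square in x and y: 9(x + 8)² + 25(y + 8)² = -151 + 576 + 1600 = 2025
Divide by 2025: (x + 8)²/225 + (y + 8)²/81 = 1
Ellipse, center (-8, -8), major axis horizontal; a² = 225, b² = 81.
a = 15. Vertices at (h ± a, k).

(-23, -8) and (7, -8)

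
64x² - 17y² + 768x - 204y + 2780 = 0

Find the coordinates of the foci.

Collect terms: 64(x² + 12x) -17(y² + 12y) = -2780
64(x + 6)² -17(y + 6)² = -2780 + 2304 - 612 = -1088
Divide by -1088: (y + 6)²/64 - (x + 6)²/17 = 1
Hyperbola, center (-6, -6), transverse axis vertical; a² = 64, b² = 17.
c² = a² + b² = 64 + 17 = 81, so c = 9.
Foci lie on the vertical axis through the center: (h, k ± c).

(-6, -15) and (-6, 3)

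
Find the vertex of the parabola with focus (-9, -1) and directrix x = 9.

The vertex is the midpoint between the focus and the directrix along the axis of symmetry.
Axis is horizontal (directrix is vertical). Vertex x-coordinate = (-9 + 9)/2 = 0; y-coordinate = -1.

(0, -1)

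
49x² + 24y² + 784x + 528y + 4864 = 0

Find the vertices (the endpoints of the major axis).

Rearranging, 49(x² + 16x) + 24(y² + 22y) = -4864.
Completing the square gives 49(x + 8)² + 24(y + 11)² = -4864 + 3136 + 2904 = 1176.
Dividing both sides by 1176: (x + 8)²/24 + (y + 11)²/49 = 1
Ellipse, center (-8, -11), major axis vertical; a² = 49, b² = 24.
a = 7. Vertices at (h, k ± a).

(-8, -18) and (-8, -4)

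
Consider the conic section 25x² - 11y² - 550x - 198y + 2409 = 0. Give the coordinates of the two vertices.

25(x² - 22x) -11(y² + 18y) = -2409
Complete the square: 25(x - 11)² -11(y + 9)² = -2409 + 3025 - 891 = -275
Divide by -275: (y + 9)²/25 - (x - 11)²/11 = 1
Hyperbola, center (11, -9), transverse axis vertical; a² = 25, b² = 11.
a = 5. Vertices at (h, k ± a).

(11, -14) and (11, -4)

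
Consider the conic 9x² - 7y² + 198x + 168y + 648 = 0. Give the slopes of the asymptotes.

Group the x- and y-terms: 9(x² + 22x) -7(y² - 24y) = -648
9(x + 11)² -7(y - 12)² = -648 + 1089 - 1008 = -567
Divide through by -567 to get (y - 12)²/81 - (x + 11)²/63 = 1.
Hyperbola, center (-11, 12), transverse axis vertical; a² = 81, b² = 63.
For a vertical hyperbola the asymptotes have slope ±a/b.
Here that is ±9/3√7 = ±3√7/7.

3√7/7 and -3√7/7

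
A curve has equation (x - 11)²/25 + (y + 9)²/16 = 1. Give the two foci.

(8, -9) and (14, -9)

Center (11, -9). The larger denominator 25 sits under the x-term, so the major axis is horizontal; a² = 25, b² = 16.
c² = a² - b² = 25 - 16 = 9, so c = 3.
Foci lie on the horizontal axis through the center: (h ± c, k).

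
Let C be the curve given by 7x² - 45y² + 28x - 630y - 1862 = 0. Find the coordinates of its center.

Group the x- and y-terms: 7(x² + 4x) -45(y² + 14y) = 1862
Completing the square gives 7(x + 2)² -45(y + 7)² = 1862 + 28 - 2205 = -315.
Divide through by -315 to get (y + 7)²/7 - (x + 2)²/45 = 1.
Hyperbola with center (-2, -7).

(-2, -7)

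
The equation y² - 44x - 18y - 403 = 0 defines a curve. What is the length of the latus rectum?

Only y is squared. Complete the square in y: (y - 9)² = 44(x + 11).
Vertex (-11, 9); 4p = 44 so p = 11. Opens right.
Latus rectum length = |4p| = 44.

44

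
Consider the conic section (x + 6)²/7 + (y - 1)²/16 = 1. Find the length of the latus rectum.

7/2

Center (-6, 1). The larger denominator 16 sits under the y-term, so the major axis is vertical; a² = 16, b² = 7.
Latus rectum length = 2b²/a = 2·7/4 = 7/2.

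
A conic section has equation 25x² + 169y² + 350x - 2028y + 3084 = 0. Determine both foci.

(-19, 6) and (5, 6)

Collect terms: 25(x² + 14x) + 169(y² - 12y) = -3084
Complete the square: 25(x + 7)² + 169(y - 6)² = -3084 + 1225 + 6084 = 4225
Dividing both sides by 4225: (x + 7)²/169 + (y - 6)²/25 = 1
Ellipse, center (-7, 6), major axis horizontal; a² = 169, b² = 25.
c² = a² - b² = 169 - 25 = 144, so c = 12.
Foci lie on the horizontal axis through the center: (h ± c, k).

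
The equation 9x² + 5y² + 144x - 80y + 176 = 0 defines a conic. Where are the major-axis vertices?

(-8, -4) and (-8, 20)

Group: 9(x² + 16x) + 5(y² - 16y) = -176
Complete the square: 9(x + 8)² + 5(y - 8)² = -176 + 576 + 320 = 720
Divide through by 720 to get (x + 8)²/80 + (y - 8)²/144 = 1.
Ellipse, center (-8, 8), major axis vertical; a² = 144, b² = 80.
a = 12. Vertices at (h, k ± a).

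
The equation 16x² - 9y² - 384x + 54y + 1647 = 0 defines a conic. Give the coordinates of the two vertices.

(6, 3) and (18, 3)

16(x² - 24x) -9(y² - 6y) = -1647
Completing the square gives 16(x - 12)² -9(y - 3)² = -1647 + 2304 - 81 = 576.
Dividing both sides by 576: (x - 12)²/36 - (y - 3)²/64 = 1
Hyperbola, center (12, 3), transverse axis horizontal; a² = 36, b² = 64.
a = 6. Vertices at (h ± a, k).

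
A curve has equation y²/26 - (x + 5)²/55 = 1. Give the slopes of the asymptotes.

√1430/55 and -√1430/55

Center (-5, 0). The positive term is the y-term, so the transverse axis is vertical; a² = 26, b² = 55.
For a vertical hyperbola the asymptotes have slope ±a/b.
Here that is ±√26/√55 = ±√1430/55.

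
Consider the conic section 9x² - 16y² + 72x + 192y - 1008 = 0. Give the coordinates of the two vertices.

(-12, 6) and (4, 6)

Group the x- and y-terms: 9(x² + 8x) -16(y² - 12y) = 1008
Completing the square gives 9(x + 4)² -16(y - 6)² = 1008 + 144 - 576 = 576.
Dividing both sides by 576: (x + 4)²/64 - (y - 6)²/36 = 1
Hyperbola, center (-4, 6), transverse axis horizontal; a² = 64, b² = 36.
a = 8. Vertices at (h ± a, k).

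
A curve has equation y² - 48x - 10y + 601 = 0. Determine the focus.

Only y is squared. Complete the square in y: (y - 5)² = 48(x - 12).
Vertex (12, 5); 4p = 48 so p = 12. Opens right.
Focus is p units from the vertex along the axis: (h + p, k).

(24, 5)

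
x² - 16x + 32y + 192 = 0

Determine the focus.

(8, -12)

Only x is squared. Complete the square in x: (x - 8)² = -32(y + 4).
Vertex (8, -4); 4p = -32 so p = -8. Opens down.
Focus is p units from the vertex along the axis: (h, k + p).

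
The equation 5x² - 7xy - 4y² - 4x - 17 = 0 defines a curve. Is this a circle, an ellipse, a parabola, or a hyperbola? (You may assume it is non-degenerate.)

A = 5, B = -7, C = -4.
Discriminant B² − 4AC = (-7)² − 4·5·(-4) = 129.
B² − 4AC > 0 ⇒ hyperbola.

hyperbola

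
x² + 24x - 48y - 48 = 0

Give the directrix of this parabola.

y = -16

Only x is squared. Complete the square in x: (x + 12)² = 48(y + 4).
Vertex (-12, -4); 4p = 48 so p = 12. Opens up.
Directrix is the horizontal line y = k − p = -4 − (12) = -16.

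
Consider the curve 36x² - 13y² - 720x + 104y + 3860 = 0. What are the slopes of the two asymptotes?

Group: 36(x² - 20x) -13(y² - 8y) = -3860
Complete the square: 36(x - 10)² -13(y - 4)² = -3860 + 3600 - 208 = -468
Dividing both sides by -468: (y - 4)²/36 - (x - 10)²/13 = 1
Hyperbola, center (10, 4), transverse axis vertical; a² = 36, b² = 13.
For a vertical hyperbola the asymptotes have slope ±a/b.
Here that is ±6/√13 = ±6√13/13.

6√13/13 and -6√13/13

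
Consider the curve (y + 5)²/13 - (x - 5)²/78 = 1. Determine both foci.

(5, -5 - √91) and (5, -5 + √91)

Center (5, -5). The positive term is the y-term, so the transverse axis is vertical; a² = 13, b² = 78.
c² = a² + b² = 13 + 78 = 91, so c = √91.
Foci lie on the vertical axis through the center: (h, k ± c).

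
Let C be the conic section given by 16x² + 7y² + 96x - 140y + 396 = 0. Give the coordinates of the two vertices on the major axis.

Rearranging, 16(x² + 6x) + 7(y² - 20y) = -396.
Complete the square in x and y: 16(x + 3)² + 7(y - 10)² = -396 + 144 + 700 = 448
Divide by 448: (x + 3)²/28 + (y - 10)²/64 = 1
Ellipse, center (-3, 10), major axis vertical; a² = 64, b² = 28.
a = 8. Vertices at (h, k ± a).

(-3, 2) and (-3, 18)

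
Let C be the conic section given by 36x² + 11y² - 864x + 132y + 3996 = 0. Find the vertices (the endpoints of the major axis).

Rearranging, 36(x² - 24x) + 11(y² + 12y) = -3996.
36(x - 12)² + 11(y + 6)² = -3996 + 5184 + 396 = 1584
Dividing both sides by 1584: (x - 12)²/44 + (y + 6)²/144 = 1
Ellipse, center (12, -6), major axis vertical; a² = 144, b² = 44.
a = 12. Vertices at (h, k ± a).

(12, -18) and (12, 6)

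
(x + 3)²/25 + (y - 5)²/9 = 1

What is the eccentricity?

Center (-3, 5). The larger denominator 25 sits under the x-term, so the major axis is horizontal; a² = 25, b² = 9.
c² = a² - b² = 16, so c = 4.
e = c/a = 4/5.

e = 4/5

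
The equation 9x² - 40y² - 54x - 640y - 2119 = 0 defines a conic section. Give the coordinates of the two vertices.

(3, -11) and (3, -5)

Group the x- and y-terms: 9(x² - 6x) -40(y² + 16y) = 2119
Completing the square gives 9(x - 3)² -40(y + 8)² = 2119 + 81 - 2560 = -360.
Divide through by -360 to get (y + 8)²/9 - (x - 3)²/40 = 1.
Hyperbola, center (3, -8), transverse axis vertical; a² = 9, b² = 40.
a = 3. Vertices at (h, k ± a).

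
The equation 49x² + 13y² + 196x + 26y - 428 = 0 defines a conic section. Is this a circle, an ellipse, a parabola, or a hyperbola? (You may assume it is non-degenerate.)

ellipse

No xy term. Coefficients of x² and y² are A = 49, C = 13.
A and C have the same sign but A ≠ C ⇒ ellipse.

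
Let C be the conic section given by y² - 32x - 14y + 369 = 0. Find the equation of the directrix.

Only y is squared. Complete the square in y: (y - 7)² = 32(x - 10).
Vertex (10, 7); 4p = 32 so p = 8. Opens right.
Directrix is the vertical line x = h − p = 10 − (8) = 2.

x = 2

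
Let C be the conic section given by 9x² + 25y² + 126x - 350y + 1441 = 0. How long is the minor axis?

6

Group: 9(x² + 14x) + 25(y² - 14y) = -1441
Completing the square gives 9(x + 7)² + 25(y - 7)² = -1441 + 441 + 1225 = 225.
Dividing both sides by 225: (x + 7)²/25 + (y - 7)²/9 = 1
Ellipse, center (-7, 7), major axis horizontal; a² = 25, b² = 9.
b² = 9 so b = 3; the minor axis has length 2b = 6.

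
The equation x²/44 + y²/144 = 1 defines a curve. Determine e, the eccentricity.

Center (0, 0). The larger denominator 144 sits under the y-term, so the major axis is vertical; a² = 144, b² = 44.
c² = a² - b² = 100, so c = 10.
e = c/a = 10/12 = 5/6.

e = 5/6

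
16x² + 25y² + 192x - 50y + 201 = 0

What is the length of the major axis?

10

Group: 16(x² + 12x) + 25(y² - 2y) = -201
16(x + 6)² + 25(y - 1)² = -201 + 576 + 25 = 400
Dividing both sides by 400: (x + 6)²/25 + (y - 1)²/16 = 1
Ellipse, center (-6, 1), major axis horizontal; a² = 25, b² = 16.
a² = 25 so a = 5; the major axis has length 2a = 10.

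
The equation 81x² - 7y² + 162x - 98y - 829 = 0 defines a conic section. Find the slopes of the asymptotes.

Group the x- and y-terms: 81(x² + 2x) -7(y² + 14y) = 829
Complete the square: 81(x + 1)² -7(y + 7)² = 829 + 81 - 343 = 567
Divide by 567: (x + 1)²/7 - (y + 7)²/81 = 1
Hyperbola, center (-1, -7), transverse axis horizontal; a² = 7, b² = 81.
For a horizontal hyperbola the asymptotes have slope ±b/a.
Here that is ±9/√7 = ±9√7/7.

9√7/7 and -9√7/7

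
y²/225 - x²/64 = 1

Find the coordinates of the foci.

(0, -17) and (0, 17)

Center (0, 0). The positive term is the y-term, so the transverse axis is vertical; a² = 225, b² = 64.
c² = a² + b² = 225 + 64 = 289, so c = 17.
Foci lie on the vertical axis through the center: (h, k ± c).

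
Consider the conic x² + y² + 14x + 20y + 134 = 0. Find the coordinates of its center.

(-7, -10)

Group the x- and y-terms: (x² + 14x) + (y² + 20y) = -134
Completing the square gives (x + 7)² + (y + 10)² = -134 + 49 + 100 = 15.
So (x + 7)² + (y + 10)² = 15.
Circle centered at (-7, -10) with r² = 15.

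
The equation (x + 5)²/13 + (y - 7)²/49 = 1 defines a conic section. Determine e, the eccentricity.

Center (-5, 7). The larger denominator 49 sits under the y-term, so the major axis is vertical; a² = 49, b² = 13.
c² = a² - b² = 36, so c = 6.
e = c/a = 6/7.

e = 6/7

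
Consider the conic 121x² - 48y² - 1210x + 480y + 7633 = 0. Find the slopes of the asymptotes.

Group: 121(x² - 10x) -48(y² - 10y) = -7633
Completing the square gives 121(x - 5)² -48(y - 5)² = -7633 + 3025 - 1200 = -5808.
Divide by -5808: (y - 5)²/121 - (x - 5)²/48 = 1
Hyperbola, center (5, 5), transverse axis vertical; a² = 121, b² = 48.
For a vertical hyperbola the asymptotes have slope ±a/b.
Here that is ±11/4√3 = ±11√3/12.

11√3/12 and -11√3/12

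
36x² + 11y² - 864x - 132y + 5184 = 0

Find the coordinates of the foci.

Group: 36(x² - 24x) + 11(y² - 12y) = -5184
Complete the square: 36(x - 12)² + 11(y - 6)² = -5184 + 5184 + 396 = 396
Divide by 396: (x - 12)²/11 + (y - 6)²/36 = 1
Ellipse, center (12, 6), major axis vertical; a² = 36, b² = 11.
c² = a² - b² = 36 - 11 = 25, so c = 5.
Foci lie on the vertical axis through the center: (h, k ± c).

(12, 1) and (12, 11)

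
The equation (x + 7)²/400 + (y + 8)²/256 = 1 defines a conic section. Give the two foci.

(-19, -8) and (5, -8)

Center (-7, -8). The larger denominator 400 sits under the x-term, so the major axis is horizontal; a² = 400, b² = 256.
c² = a² - b² = 400 - 256 = 144, so c = 12.
Foci lie on the horizontal axis through the center: (h ± c, k).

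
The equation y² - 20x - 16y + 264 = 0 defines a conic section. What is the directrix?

Only y is squared. Complete the square in y: (y - 8)² = 20(x - 10).
Vertex (10, 8); 4p = 20 so p = 5. Opens right.
Directrix is the vertical line x = h − p = 10 − (5) = 5.

x = 5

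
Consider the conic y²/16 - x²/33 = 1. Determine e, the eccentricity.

Center (0, 0). The positive term is the y-term, so the transverse axis is vertical; a² = 16, b² = 33.
c² = a² + b² = 49, so c = 7.
e = c/a = 7/4.

e = 7/4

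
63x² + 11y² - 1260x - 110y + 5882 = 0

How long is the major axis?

6√7

63(x² - 20x) + 11(y² - 10y) = -5882
63(x - 10)² + 11(y - 5)² = -5882 + 6300 + 275 = 693
Divide by 693: (x - 10)²/11 + (y - 5)²/63 = 1
Ellipse, center (10, 5), major axis vertical; a² = 63, b² = 11.
a² = 63 so a = 3√7; the major axis has length 2a = 6√7.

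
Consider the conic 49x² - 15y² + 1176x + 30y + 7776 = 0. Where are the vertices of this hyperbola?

(-12, -6) and (-12, 8)

Collect terms: 49(x² + 24x) -15(y² - 2y) = -7776
Completing the square gives 49(x + 12)² -15(y - 1)² = -7776 + 7056 - 15 = -735.
Dividing both sides by -735: (y - 1)²/49 - (x + 12)²/15 = 1
Hyperbola, center (-12, 1), transverse axis vertical; a² = 49, b² = 15.
a = 7. Vertices at (h, k ± a).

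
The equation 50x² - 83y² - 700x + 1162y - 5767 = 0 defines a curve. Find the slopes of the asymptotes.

5√166/83 and -5√166/83

Rearranging, 50(x² - 14x) -83(y² - 14y) = 5767.
Complete the square in x and y: 50(x - 7)² -83(y - 7)² = 5767 + 2450 - 4067 = 4150
Divide by 4150: (x - 7)²/83 - (y - 7)²/50 = 1
Hyperbola, center (7, 7), transverse axis horizontal; a² = 83, b² = 50.
For a horizontal hyperbola the asymptotes have slope ±b/a.
Here that is ±5√2/√83 = ±5√166/83.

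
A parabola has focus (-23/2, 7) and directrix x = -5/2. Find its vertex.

The vertex is the midpoint between the focus and the directrix along the axis of symmetry.
Axis is horizontal (directrix is vertical). Vertex x-coordinate = (-23/2 + (-5/2))/2 = -7; y-coordinate = 7.

(-7, 7)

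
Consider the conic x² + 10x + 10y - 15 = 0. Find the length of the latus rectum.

Only x is squared. Complete the square in x: (x + 5)² = -10(y - 4).
Vertex (-5, 4); 4p = -10 so p = -5/2. Opens down.
Latus rectum length = |4p| = 10.

10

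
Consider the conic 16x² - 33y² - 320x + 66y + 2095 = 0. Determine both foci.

Group: 16(x² - 20x) -33(y² - 2y) = -2095
16(x - 10)² -33(y - 1)² = -2095 + 1600 - 33 = -528
Divide by -528: (y - 1)²/16 - (x - 10)²/33 = 1
Hyperbola, center (10, 1), transverse axis vertical; a² = 16, b² = 33.
c² = a² + b² = 16 + 33 = 49, so c = 7.
Foci lie on the vertical axis through the center: (h, k ± c).

(10, -6) and (10, 8)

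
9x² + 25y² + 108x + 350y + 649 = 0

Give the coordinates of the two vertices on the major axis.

(-16, -7) and (4, -7)

Group: 9(x² + 12x) + 25(y² + 14y) = -649
9(x + 6)² + 25(y + 7)² = -649 + 324 + 1225 = 900
Dividing both sides by 900: (x + 6)²/100 + (y + 7)²/36 = 1
Ellipse, center (-6, -7), major axis horizontal; a² = 100, b² = 36.
a = 10. Vertices at (h ± a, k).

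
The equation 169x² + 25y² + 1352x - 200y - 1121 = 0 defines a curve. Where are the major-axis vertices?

Collect terms: 169(x² + 8x) + 25(y² - 8y) = 1121
Complete the square in x and y: 169(x + 4)² + 25(y - 4)² = 1121 + 2704 + 400 = 4225
Dividing both sides by 4225: (x + 4)²/25 + (y - 4)²/169 = 1
Ellipse, center (-4, 4), major axis vertical; a² = 169, b² = 25.
a = 13. Vertices at (h, k ± a).

(-4, -9) and (-4, 17)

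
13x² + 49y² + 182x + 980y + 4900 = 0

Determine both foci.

(-13, -10) and (-1, -10)

Collect terms: 13(x² + 14x) + 49(y² + 20y) = -4900
Complete the square in x and y: 13(x + 7)² + 49(y + 10)² = -4900 + 637 + 4900 = 637
Divide through by 637 to get (x + 7)²/49 + (y + 10)²/13 = 1.
Ellipse, center (-7, -10), major axis horizontal; a² = 49, b² = 13.
c² = a² - b² = 49 - 13 = 36, so c = 6.
Foci lie on the horizontal axis through the center: (h ± c, k).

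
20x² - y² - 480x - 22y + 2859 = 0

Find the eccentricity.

e = √105/10

20(x² - 24x) -(y² + 22y) = -2859
20(x - 12)² -(y + 11)² = -2859 + 2880 - 121 = -100
Divide by -100: (y + 11)²/100 - (x - 12)²/5 = 1
Hyperbola, center (12, -11), transverse axis vertical; a² = 100, b² = 5.
c² = a² + b² = 105, so c = √105.
e = c/a = √105/10.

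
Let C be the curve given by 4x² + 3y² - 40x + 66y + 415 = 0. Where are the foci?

Group: 4(x² - 10x) + 3(y² + 22y) = -415
4(x - 5)² + 3(y + 11)² = -415 + 100 + 363 = 48
Dividing both sides by 48: (x - 5)²/12 + (y + 11)²/16 = 1
Ellipse, center (5, -11), major axis vertical; a² = 16, b² = 12.
c² = a² - b² = 16 - 12 = 4, so c = 2.
Foci lie on the vertical axis through the center: (h, k ± c).

(5, -13) and (5, -9)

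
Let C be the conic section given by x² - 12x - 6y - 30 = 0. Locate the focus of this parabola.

Only x is squared. Complete the square in x: (x - 6)² = 6(y + 11).
Vertex (6, -11); 4p = 6 so p = 3/2. Opens up.
Focus is p units from the vertex along the axis: (h, k + p).

(6, -19/2)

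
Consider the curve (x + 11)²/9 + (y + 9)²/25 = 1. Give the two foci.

Center (-11, -9). The larger denominator 25 sits under the y-term, so the major axis is vertical; a² = 25, b² = 9.
c² = a² - b² = 25 - 9 = 16, so c = 4.
Foci lie on the vertical axis through the center: (h, k ± c).

(-11, -13) and (-11, -5)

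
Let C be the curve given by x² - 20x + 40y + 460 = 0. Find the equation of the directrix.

Only x is squared. Complete the square in x: (x - 10)² = -40(y + 9).
Vertex (10, -9); 4p = -40 so p = -10. Opens down.
Directrix is the horizontal line y = k − p = -9 − (-10) = 1.

y = 1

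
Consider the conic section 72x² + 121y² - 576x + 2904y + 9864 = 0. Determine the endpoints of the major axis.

(-7, -12) and (15, -12)

Group the x- and y-terms: 72(x² - 8x) + 121(y² + 24y) = -9864
Complete the square: 72(x - 4)² + 121(y + 12)² = -9864 + 1152 + 17424 = 8712
Divide through by 8712 to get (x - 4)²/121 + (y + 12)²/72 = 1.
Ellipse, center (4, -12), major axis horizontal; a² = 121, b² = 72.
a = 11. Vertices at (h ± a, k).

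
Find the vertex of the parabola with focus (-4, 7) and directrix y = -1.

The vertex is the midpoint between the focus and the directrix along the axis of symmetry.
Axis is vertical (directrix is horizontal). Vertex y-coordinate = (7 + (-1))/2 = 3; x-coordinate = -4.

(-4, 3)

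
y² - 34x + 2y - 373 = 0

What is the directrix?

Only y is squared. Complete the square in y: (y + 1)² = 34(x + 11).
Vertex (-11, -1); 4p = 34 so p = 17/2. Opens right.
Directrix is the vertical line x = h − p = -11 − (17/2) = -39/2.

x = -39/2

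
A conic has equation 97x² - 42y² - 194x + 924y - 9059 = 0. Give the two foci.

Collect terms: 97(x² - 2x) -42(y² - 22y) = 9059
Complete the square in x and y: 97(x - 1)² -42(y - 11)² = 9059 + 97 - 5082 = 4074
Dividing both sides by 4074: (x - 1)²/42 - (y - 11)²/97 = 1
Hyperbola, center (1, 11), transverse axis horizontal; a² = 42, b² = 97.
c² = a² + b² = 42 + 97 = 139, so c = √139.
Foci lie on the horizontal axis through the center: (h ± c, k).

(1 - √139, 11) and (1 + √139, 11)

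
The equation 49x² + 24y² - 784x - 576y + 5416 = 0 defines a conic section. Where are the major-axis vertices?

49(x² - 16x) + 24(y² - 24y) = -5416
Completing the square gives 49(x - 8)² + 24(y - 12)² = -5416 + 3136 + 3456 = 1176.
Divide through by 1176 to get (x - 8)²/24 + (y - 12)²/49 = 1.
Ellipse, center (8, 12), major axis vertical; a² = 49, b² = 24.
a = 7. Vertices at (h, k ± a).

(8, 5) and (8, 19)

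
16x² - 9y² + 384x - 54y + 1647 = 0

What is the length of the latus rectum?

64/3

16(x² + 24x) -9(y² + 6y) = -1647
Completing the square gives 16(x + 12)² -9(y + 3)² = -1647 + 2304 - 81 = 576.
Divide by 576: (x + 12)²/36 - (y + 3)²/64 = 1
Hyperbola, center (-12, -3), transverse axis horizontal; a² = 36, b² = 64.
Latus rectum length = 2b²/a = 2·64/6 = 64/3.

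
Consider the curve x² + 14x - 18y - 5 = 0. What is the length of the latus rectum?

Only x is squared. Complete the square in x: (x + 7)² = 18(y + 3).
Vertex (-7, -3); 4p = 18 so p = 9/2. Opens up.
Latus rectum length = |4p| = 18.

18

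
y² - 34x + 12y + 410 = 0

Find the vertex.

(11, -6)

Only y is squared. Complete the square in y: (y + 6)² = 34(x - 11).
Vertex (11, -6); 4p = 34 so p = 17/2. Opens right.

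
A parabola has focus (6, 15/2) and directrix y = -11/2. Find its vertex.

The vertex is the midpoint between the focus and the directrix along the axis of symmetry.
Axis is vertical (directrix is horizontal). Vertex y-coordinate = (15/2 + (-11/2))/2 = 1; x-coordinate = 6.

(6, 1)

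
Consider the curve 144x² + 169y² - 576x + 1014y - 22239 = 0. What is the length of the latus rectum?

288/13

Group the x- and y-terms: 144(x² - 4x) + 169(y² + 6y) = 22239
Complete the square: 144(x - 2)² + 169(y + 3)² = 22239 + 576 + 1521 = 24336
Divide by 24336: (x - 2)²/169 + (y + 3)²/144 = 1
Ellipse, center (2, -3), major axis horizontal; a² = 169, b² = 144.
Latus rectum length = 2b²/a = 2·144/13 = 288/13.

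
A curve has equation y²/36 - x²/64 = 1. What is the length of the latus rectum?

Center (0, 0). The positive term is the y-term, so the transverse axis is vertical; a² = 36, b² = 64.
Latus rectum length = 2b²/a = 2·64/6 = 64/3.

64/3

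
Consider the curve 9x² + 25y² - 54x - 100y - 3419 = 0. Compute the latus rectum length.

72/5

Group the x- and y-terms: 9(x² - 6x) + 25(y² - 4y) = 3419
Complete the square: 9(x - 3)² + 25(y - 2)² = 3419 + 81 + 100 = 3600
Divide through by 3600 to get (x - 3)²/400 + (y - 2)²/144 = 1.
Ellipse, center (3, 2), major axis horizontal; a² = 400, b² = 144.
Latus rectum length = 2b²/a = 2·144/20 = 72/5.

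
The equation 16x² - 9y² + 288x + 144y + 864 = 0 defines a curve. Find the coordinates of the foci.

Group the x- and y-terms: 16(x² + 18x) -9(y² - 16y) = -864
Complete the square in x and y: 16(x + 9)² -9(y - 8)² = -864 + 1296 - 576 = -144
Divide by -144: (y - 8)²/16 - (x + 9)²/9 = 1
Hyperbola, center (-9, 8), transverse axis vertical; a² = 16, b² = 9.
c² = a² + b² = 16 + 9 = 25, so c = 5.
Foci lie on the vertical axis through the center: (h, k ± c).

(-9, 3) and (-9, 13)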